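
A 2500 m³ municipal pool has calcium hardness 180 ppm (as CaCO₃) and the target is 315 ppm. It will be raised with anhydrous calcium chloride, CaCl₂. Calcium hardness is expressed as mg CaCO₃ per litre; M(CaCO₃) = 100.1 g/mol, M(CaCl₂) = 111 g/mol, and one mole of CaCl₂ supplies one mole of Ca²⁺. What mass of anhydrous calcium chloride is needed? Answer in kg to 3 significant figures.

Volume: 2500 m³ = 2,500,000 L.
Hardness to add: (315 − 180) = 135 mg/L as CaCO₃ × 2,500,000 L = 337,500 g as CaCO₃.
Moles of Ca²⁺ (1 mol Ca²⁺ ≡ 1 mol CaCO₃): 337,500 / 100.1 g/mol = 3372 mol.
Mass of CaCl₂: 3372 × 111 = 374,300 g.

374 kg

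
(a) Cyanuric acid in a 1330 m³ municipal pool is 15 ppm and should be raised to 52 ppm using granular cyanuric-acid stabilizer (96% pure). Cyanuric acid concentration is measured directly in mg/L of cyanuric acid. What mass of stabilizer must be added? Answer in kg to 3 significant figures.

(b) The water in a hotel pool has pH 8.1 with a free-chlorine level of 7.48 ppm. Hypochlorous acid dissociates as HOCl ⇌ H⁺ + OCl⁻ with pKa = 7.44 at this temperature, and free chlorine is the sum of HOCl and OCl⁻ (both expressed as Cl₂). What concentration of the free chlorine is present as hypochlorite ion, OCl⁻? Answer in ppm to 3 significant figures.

(a) 51.3 kg; (b) 6.14 ppm

(a) Volume: 1330 m³ = 1,330,000 L.
(a) CYA to add: (52 − 15) = 37 mg/L × 1,330,000 L = 49,210 g cyanuric acid.
(a) At 96% purity: 49,210 / 0.96 = 51,260 g product.

(b) [OCl⁻]/[HOCl] = 10^(pH − pKa) = 10^(8.1 − 7.44) = 10^0.66 = 4.571.
(b) Fraction as HOCl = 1 / (1 + 4.571) = 0.1795.
(b) OCl⁻ = (1 − 0.1795) × 7.48 ppm = 6.137 ppm.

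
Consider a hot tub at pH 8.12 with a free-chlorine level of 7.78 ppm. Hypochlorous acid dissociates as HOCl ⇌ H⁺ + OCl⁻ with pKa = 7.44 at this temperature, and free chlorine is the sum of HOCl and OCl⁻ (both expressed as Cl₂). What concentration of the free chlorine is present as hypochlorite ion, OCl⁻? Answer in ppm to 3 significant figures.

6.44 ppm

[OCl⁻]/[HOCl] = 10^(pH − pKa) = 10^(8.12 − 7.44) = 10^0.68 = 4.786.
Fraction as HOCl = 1 / (1 + 4.786) = 0.1728.
OCl⁻ = (1 − 0.1728) × 7.78 ppm = 6.435 ppm.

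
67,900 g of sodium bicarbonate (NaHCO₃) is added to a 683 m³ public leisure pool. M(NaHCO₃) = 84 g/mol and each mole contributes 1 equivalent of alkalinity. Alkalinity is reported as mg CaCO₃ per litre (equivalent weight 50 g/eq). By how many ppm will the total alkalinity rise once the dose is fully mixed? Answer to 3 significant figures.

59.2 ppm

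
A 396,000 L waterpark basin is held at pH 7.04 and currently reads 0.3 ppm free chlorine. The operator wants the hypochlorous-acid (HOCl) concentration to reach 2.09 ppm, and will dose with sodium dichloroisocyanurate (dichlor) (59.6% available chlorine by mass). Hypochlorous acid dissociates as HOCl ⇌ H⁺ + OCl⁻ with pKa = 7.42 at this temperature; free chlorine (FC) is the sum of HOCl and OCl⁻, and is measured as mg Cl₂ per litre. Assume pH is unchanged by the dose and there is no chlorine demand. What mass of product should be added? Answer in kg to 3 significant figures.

1.77 kg

[OCl⁻]/[HOCl] = 10^(pH − pKa) = 10^(7.04 − 7.42) = 0.4169; fraction as HOCl = 1/(1 + 0.4169) = 0.7058.
Free chlorine required for 2.09 ppm HOCl: 2.09 / 0.7058 = 2.961 ppm.
FC to add: 2.961 − 0.3 = 2.661 mg/L as Cl₂.
Cl₂ equivalent: 2.661 mg/L × 396,000 L = 1054 g.
Product at 59.6% available Cl: 1054 / 0.596 = 1768 g.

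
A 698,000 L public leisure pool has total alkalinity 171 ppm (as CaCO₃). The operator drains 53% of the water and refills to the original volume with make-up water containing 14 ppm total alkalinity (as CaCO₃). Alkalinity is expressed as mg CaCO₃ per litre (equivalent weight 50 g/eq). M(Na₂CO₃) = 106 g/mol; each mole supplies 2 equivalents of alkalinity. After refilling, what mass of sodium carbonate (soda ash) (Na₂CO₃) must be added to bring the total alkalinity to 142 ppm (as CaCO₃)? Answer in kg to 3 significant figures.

After draining 53% and refilling: 171 × 0.47 + 14 × 0.53 = 87.79 ppm.
Deficit to target: 142 − 87.79 = 54.21 mg/L.
As CaCO₃: 54.21 mg/L × 698,000 L = 37,840 g; ÷ 50 g/eq ÷ 2 = 378.4 mol Na₂CO₃.
Mass: 378.4 × 106 = 40,110 g.

40.1 kg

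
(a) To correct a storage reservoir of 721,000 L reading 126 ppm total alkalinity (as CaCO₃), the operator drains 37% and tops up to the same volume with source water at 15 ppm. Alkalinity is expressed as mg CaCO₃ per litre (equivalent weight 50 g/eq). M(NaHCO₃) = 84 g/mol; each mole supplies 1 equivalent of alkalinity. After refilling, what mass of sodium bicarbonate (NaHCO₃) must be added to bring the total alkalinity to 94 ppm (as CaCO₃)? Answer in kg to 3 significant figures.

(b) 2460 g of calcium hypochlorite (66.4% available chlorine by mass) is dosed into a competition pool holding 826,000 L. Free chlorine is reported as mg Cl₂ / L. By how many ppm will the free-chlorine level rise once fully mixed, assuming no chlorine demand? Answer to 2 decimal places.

(a) After draining 37% and refilling: 126 × 0.63 + 15 × 0.37 = 84.93 ppm.
(a) Deficit to target: 94 − 84.93 = 9.07 mg/L.
(a) As CaCO₃: 9.07 mg/L × 721,000 L = 6539 g; ÷ 50 g/eq ÷ 1 = 130.8 mol NaHCO₃.
(a) Mass: 130.8 × 84 = 10,990 g.

(b) Available chlorine delivered: 2460 g × 0.664 = 1633 g as Cl₂.
(b) Concentration rise: 1633 g / 826,000 L = 1.978 mg/L = 1.98 ppm.

(a) 11.0 kg; (b) 1.98 ppm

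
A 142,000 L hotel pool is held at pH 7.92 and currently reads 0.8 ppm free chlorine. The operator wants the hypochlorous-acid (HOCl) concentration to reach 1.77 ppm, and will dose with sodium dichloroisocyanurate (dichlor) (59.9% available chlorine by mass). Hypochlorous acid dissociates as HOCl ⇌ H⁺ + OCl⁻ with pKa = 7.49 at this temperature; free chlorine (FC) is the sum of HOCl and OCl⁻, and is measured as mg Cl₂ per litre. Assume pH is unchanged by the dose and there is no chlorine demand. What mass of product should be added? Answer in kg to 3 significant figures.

[OCl⁻]/[HOCl] = 10^(pH − pKa) = 10^(7.92 − 7.49) = 2.692; fraction as HOCl = 1/(1 + 2.692) = 0.2709.
Free chlorine required for 1.77 ppm HOCl: 1.77 / 0.2709 = 6.534 ppm.
FC to add: 6.534 − 0.8 = 5.734 mg/L as Cl₂.
Cl₂ equivalent: 5.734 mg/L × 142,000 L = 814.2 g.
Product at 59.9% available Cl: 814.2 / 0.599 = 1359 g.

1.36 kg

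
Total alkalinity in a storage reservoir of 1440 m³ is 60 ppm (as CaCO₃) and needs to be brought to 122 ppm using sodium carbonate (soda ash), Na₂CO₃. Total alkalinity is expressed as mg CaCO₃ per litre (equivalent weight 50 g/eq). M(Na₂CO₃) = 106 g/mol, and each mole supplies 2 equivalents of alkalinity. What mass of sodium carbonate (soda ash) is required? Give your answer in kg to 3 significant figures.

Volume: 1440 m³ = 1,440,000 L.
Alkalinity to add: (122 − 60) = 62 mg/L as CaCO₃ × 1,440,000 L = 89,280 g as CaCO₃.
Equivalents: 89,280 g ÷ 50 g/eq = 1786 eq.
Each mole of Na₂CO₃ supplies 2 eq, so 1786 / 2 = 892.8 mol.
Mass: 892.8 mol × 106 g/mol = 94,640 g.

94.6 kg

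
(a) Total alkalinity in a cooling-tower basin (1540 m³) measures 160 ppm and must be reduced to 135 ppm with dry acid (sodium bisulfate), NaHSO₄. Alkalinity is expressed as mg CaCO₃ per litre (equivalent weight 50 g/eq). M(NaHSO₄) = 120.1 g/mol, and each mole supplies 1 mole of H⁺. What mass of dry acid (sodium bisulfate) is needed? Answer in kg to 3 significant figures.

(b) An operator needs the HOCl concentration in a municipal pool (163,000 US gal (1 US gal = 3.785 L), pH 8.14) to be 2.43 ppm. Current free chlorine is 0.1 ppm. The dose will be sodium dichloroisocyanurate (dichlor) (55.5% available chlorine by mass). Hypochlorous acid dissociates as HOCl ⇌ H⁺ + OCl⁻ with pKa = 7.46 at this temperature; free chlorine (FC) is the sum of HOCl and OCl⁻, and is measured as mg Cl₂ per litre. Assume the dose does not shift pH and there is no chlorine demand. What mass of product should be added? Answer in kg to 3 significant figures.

(a) 92.5 kg; (b) 15.5 kg

(a) Volume: 1540 m³ = 1,540,000 L.
(a) Alkalinity to neutralize: (160 − 135) = 25 mg/L as CaCO₃ × 1,540,000 L = 38,500 g as CaCO₃.
(a) Equivalents of H⁺ required: 38,500 ÷ 50 g/eq = 770 eq = 770 mol NaHSO₄.
(a) Mass of NaHSO₄: 770 × 120.1 = 92,480 g.

(b) Volume: 163,000 US gal × 3.785 L/gal = 616,955 L.
(b) [OCl⁻]/[HOCl] = 10^(pH − pKa) = 10^(8.14 − 7.46) = 4.786; fraction as HOCl = 1/(1 + 4.786) = 0.1728.
(b) Free chlorine required for 2.43 ppm HOCl: 2.43 / 0.1728 = 14.06 ppm.
(b) FC to add: 14.06 − 0.1 = 13.96 mg/L as Cl₂.
(b) Cl₂ equivalent: 13.96 mg/L × 616,955 L = 8613 g.
(b) Product at 55.5% available Cl: 8613 / 0.555 = 15,520 g.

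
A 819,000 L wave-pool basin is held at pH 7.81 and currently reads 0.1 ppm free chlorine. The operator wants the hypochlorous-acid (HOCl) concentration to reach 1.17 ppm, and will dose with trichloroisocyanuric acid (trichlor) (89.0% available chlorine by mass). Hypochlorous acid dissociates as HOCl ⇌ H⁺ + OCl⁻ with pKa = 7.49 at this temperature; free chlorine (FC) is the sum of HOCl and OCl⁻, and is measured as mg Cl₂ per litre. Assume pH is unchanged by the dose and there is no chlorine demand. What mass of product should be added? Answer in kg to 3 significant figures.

3.23 kg

[OCl⁻]/[HOCl] = 10^(pH − pKa) = 10^(7.81 − 7.49) = 2.089; fraction as HOCl = 1/(1 + 2.089) = 0.3237.
Free chlorine required for 1.17 ppm HOCl: 1.17 / 0.3237 = 3.614 ppm.
FC to add: 3.614 − 0.1 = 3.514 mg/L as Cl₂.
Cl₂ equivalent: 3.514 mg/L × 819,000 L = 2878 g.
Product at 89.0% available Cl: 2878 / 0.89 = 3234 g.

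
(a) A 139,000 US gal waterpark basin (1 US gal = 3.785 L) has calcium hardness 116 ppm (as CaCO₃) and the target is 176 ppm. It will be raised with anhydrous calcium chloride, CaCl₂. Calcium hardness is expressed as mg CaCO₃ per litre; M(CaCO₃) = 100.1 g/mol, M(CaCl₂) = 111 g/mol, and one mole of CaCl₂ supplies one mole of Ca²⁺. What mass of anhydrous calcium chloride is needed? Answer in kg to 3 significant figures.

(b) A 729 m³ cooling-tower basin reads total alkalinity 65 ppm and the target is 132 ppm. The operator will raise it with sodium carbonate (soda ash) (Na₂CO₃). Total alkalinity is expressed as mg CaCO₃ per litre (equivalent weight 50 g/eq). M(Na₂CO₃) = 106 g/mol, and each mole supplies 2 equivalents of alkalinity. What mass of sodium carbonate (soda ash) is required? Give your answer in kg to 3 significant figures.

(a) 35.0 kg; (b) 51.8 kg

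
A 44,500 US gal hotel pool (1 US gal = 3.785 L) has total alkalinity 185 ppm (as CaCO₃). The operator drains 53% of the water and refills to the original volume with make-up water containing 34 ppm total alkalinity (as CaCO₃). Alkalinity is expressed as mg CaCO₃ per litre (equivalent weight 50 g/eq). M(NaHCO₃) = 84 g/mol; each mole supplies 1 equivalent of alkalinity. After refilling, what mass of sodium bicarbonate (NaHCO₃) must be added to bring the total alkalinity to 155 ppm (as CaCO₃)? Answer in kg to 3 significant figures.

14.2 kg

Volume: 44,500 US gal × 3.785 L/gal = 168,432 L.
After draining 53% and refilling: 185 × 0.47 + 34 × 0.53 = 104.97 ppm.
Deficit to target: 155 − 104.97 = 50.03 mg/L.
As CaCO₃: 50.03 mg/L × 168,432 L = 8427 g; ÷ 50 g/eq ÷ 1 = 168.5 mol NaHCO₃.
Mass: 168.5 × 84 = 14,160 g.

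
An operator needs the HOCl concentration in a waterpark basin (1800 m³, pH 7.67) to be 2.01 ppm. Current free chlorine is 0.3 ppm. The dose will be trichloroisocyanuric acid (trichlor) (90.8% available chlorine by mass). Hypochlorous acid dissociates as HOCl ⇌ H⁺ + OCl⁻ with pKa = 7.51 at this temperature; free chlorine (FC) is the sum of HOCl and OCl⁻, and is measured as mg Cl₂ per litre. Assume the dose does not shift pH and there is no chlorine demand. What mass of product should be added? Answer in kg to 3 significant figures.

9.15 kg

Volume: 1800 m³ = 1,800,000 L.
[OCl⁻]/[HOCl] = 10^(pH − pKa) = 10^(7.67 − 7.51) = 1.445; fraction as HOCl = 1/(1 + 1.445) = 0.4089.
Free chlorine required for 2.01 ppm HOCl: 2.01 / 0.4089 = 4.915 ppm.
FC to add: 4.915 − 0.3 = 4.615 mg/L as Cl₂.
Cl₂ equivalent: 4.615 mg/L × 1,800,000 L = 8308 g.
Product at 90.8% available Cl: 8308 / 0.908 = 9149 g.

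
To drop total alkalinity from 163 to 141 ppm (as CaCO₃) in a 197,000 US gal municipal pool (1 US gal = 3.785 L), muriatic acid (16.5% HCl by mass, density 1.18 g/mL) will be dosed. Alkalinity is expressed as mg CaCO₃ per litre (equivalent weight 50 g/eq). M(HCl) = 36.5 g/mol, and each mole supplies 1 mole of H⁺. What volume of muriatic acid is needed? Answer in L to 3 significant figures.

Volume: 197,000 US gal × 3.785 L/gal = 745,645 L.
Alkalinity to neutralize: (163 − 141) = 22 mg/L as CaCO₃ × 745,645 L = 16,400 g as CaCO₃.
Equivalents of H⁺ required: 16,400 ÷ 50 g/eq = 328.1 eq = 328.1 mol HCl.
Mass of HCl: 328.1 × 36.5 = 11,980 g.
Mass of 16.5% solution: 11,980 / 0.165 = 72,580 g.
Volume: 72,580 g ÷ 1.18 g/mL = 61,510 mL.

61.5 L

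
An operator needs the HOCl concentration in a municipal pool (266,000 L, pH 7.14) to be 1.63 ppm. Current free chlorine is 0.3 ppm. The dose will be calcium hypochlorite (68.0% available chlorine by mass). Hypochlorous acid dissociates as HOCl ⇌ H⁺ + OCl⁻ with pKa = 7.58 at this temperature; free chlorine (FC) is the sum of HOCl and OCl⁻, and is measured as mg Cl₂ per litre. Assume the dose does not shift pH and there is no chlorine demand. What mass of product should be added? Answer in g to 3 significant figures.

752 g

[OCl⁻]/[HOCl] = 10^(pH − pKa) = 10^(7.14 − 7.58) = 0.3631; fraction as HOCl = 1/(1 + 0.3631) = 0.7336.
Free chlorine required for 1.63 ppm HOCl: 1.63 / 0.7336 = 2.222 ppm.
FC to add: 2.222 − 0.3 = 1.922 mg/L as Cl₂.
Cl₂ equivalent: 1.922 mg/L × 266,000 L = 511.2 g.
Product at 68.0% available Cl: 511.2 / 0.68 = 751.8 g.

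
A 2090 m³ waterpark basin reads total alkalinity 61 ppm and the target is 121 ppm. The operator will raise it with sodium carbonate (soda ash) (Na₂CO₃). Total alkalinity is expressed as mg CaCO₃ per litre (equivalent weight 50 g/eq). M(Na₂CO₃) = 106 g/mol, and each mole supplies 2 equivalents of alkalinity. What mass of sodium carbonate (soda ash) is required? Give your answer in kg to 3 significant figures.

Volume: 2090 m³ = 2,090,000 L.
Alkalinity to add: (121 − 61) = 60 mg/L as CaCO₃ × 2,090,000 L = 125,400 g as CaCO₃.
Equivalents: 125,400 g ÷ 50 g/eq = 2508 eq.
Each mole of Na₂CO₃ supplies 2 eq, so 2508 / 2 = 1254 mol.
Mass: 1254 mol × 106 g/mol = 132,900 g.

133 kg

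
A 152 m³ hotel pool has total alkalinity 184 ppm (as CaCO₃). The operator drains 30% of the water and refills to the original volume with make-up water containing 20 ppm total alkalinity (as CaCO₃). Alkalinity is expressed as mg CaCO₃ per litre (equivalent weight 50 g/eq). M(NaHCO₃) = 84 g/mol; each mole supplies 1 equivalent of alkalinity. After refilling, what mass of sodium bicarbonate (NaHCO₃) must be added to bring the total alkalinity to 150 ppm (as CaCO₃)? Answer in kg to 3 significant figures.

3.88 kg

Volume: 152 m³ = 152,000 L.
After draining 30% and refilling: 184 × 0.70 + 20 × 0.30 = 134.8 ppm.
Deficit to target: 150 − 134.8 = 15.2 mg/L.
As CaCO₃: 15.2 mg/L × 152,000 L = 2310 g; ÷ 50 g/eq ÷ 1 = 46.21 mol NaHCO₃.
Mass: 46.21 × 84 = 3881 g.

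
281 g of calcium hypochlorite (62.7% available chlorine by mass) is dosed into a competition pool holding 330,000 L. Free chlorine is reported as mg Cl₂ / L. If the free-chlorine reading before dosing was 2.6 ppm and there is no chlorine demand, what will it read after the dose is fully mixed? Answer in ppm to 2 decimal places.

Available chlorine delivered: 281 g × 0.627 = 176.2 g as Cl₂.
Concentration rise: 176.2 g / 330,000 L = 0.5339 mg/L = 0.53 ppm.
Final FC: 2.6 + 0.53 = 3.13 ppm.

3.13 ppm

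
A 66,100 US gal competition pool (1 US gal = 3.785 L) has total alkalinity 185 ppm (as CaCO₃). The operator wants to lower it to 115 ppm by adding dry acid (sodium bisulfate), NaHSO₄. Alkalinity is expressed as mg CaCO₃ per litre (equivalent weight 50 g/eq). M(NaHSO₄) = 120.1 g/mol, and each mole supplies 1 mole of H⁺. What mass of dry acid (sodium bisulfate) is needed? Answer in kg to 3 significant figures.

42.1 kg

Volume: 66,100 US gal × 3.785 L/gal = 250,188 L.
Alkalinity to neutralize: (185 − 115) = 70 mg/L as CaCO₃ × 250,188 L = 17,510 g as CaCO₃.
Equivalents of H⁺ required: 17,510 ÷ 50 g/eq = 350.3 eq = 350.3 mol NaHSO₄.
Mass of NaHSO₄: 350.3 × 120.1 = 42,070 g.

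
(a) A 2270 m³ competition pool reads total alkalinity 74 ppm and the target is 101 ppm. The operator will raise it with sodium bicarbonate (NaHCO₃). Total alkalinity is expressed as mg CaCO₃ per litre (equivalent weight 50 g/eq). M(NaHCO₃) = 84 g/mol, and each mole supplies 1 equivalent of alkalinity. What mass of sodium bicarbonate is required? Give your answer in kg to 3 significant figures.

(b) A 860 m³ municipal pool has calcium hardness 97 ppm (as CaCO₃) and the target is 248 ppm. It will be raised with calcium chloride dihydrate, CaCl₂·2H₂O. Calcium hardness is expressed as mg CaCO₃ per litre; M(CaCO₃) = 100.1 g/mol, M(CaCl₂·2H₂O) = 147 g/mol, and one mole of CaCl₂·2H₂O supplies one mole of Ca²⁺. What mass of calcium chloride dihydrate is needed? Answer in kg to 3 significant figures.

(a) 103 kg; (b) 191 kg

(a) Volume: 2270 m³ = 2,270,000 L.
(a) Alkalinity to add: (101 − 74) = 27 mg/L as CaCO₃ × 2,270,000 L = 61,290 g as CaCO₃.
(a) Equivalents: 61,290 g ÷ 50 g/eq = 1226 eq.
(a) NaHCO₃ supplies 1 eq per mole → 1226 mol.
(a) Mass: 1226 mol × 84 g/mol = 103,000 g.

(b) Volume: 860 m³ = 860,000 L.
(b) Hardness to add: (248 − 97) = 151 mg/L as CaCO₃ × 860,000 L = 129,900 g as CaCO₃.
(b) Moles of Ca²⁺ (1 mol Ca²⁺ ≡ 1 mol CaCO₃): 129,900 / 100.1 g/mol = 1297 mol.
(b) Mass of CaCl₂·2H₂O: 1297 × 147 = 190,700 g.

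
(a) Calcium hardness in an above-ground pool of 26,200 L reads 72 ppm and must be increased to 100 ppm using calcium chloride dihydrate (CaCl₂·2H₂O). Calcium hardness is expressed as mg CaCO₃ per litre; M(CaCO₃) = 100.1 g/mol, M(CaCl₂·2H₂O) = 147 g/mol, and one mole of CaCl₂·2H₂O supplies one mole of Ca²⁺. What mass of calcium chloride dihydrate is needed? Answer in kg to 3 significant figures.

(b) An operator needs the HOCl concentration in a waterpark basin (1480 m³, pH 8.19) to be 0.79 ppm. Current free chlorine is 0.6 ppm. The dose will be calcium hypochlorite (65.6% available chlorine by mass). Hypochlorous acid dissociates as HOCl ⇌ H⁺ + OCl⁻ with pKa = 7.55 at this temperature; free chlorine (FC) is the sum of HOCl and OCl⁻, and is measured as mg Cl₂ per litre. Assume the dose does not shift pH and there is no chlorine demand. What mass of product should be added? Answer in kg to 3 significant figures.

(a) 1.08 kg; (b) 8.21 kg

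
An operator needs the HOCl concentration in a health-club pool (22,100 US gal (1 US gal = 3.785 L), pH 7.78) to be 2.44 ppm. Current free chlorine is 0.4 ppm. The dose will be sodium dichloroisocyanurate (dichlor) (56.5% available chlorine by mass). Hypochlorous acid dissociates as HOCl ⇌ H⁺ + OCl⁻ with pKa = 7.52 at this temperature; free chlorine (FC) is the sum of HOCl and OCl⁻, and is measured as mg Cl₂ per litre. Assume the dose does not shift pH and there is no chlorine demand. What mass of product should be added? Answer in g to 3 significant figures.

Volume: 22,100 US gal × 3.785 L/gal = 83,648 L.
[OCl⁻]/[HOCl] = 10^(pH − pKa) = 10^(7.78 − 7.52) = 1.82; fraction as HOCl = 1/(1 + 1.82) = 0.3546.
Free chlorine required for 2.44 ppm HOCl: 2.44 / 0.3546 = 6.88 ppm.
FC to add: 6.88 − 0.4 = 6.48 mg/L as Cl₂.
Cl₂ equivalent: 6.48 mg/L × 83,648 L = 542 g.
Product at 56.5% available Cl: 542 / 0.565 = 959.4 g.

959 g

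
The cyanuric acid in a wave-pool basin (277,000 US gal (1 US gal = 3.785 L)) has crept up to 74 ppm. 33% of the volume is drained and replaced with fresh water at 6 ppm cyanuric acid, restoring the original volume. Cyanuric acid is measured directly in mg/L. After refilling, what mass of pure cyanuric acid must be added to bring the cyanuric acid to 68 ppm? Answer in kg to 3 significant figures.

Volume: 277,000 US gal × 3.785 L/gal = 1,048,445 L.
After draining 33% and refilling: 74 × 0.67 + 6 × 0.33 = 51.56 ppm.
Deficit to target: 68 − 51.56 = 16.44 mg/L.
Mass: 16.44 mg/L × 1,048,445 L = 17,240 g cyanuric acid.

17.2 kg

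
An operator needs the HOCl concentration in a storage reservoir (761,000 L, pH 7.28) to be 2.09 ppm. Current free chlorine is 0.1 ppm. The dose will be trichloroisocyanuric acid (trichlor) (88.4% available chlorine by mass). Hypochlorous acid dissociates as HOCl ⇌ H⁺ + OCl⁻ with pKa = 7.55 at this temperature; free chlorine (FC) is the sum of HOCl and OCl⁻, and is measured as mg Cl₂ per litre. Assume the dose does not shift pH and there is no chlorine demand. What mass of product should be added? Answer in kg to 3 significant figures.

[OCl⁻]/[HOCl] = 10^(pH − pKa) = 10^(7.28 − 7.55) = 0.537; fraction as HOCl = 1/(1 + 0.537) = 0.6506.
Free chlorine required for 2.09 ppm HOCl: 2.09 / 0.6506 = 3.212 ppm.
FC to add: 3.212 − 0.1 = 3.112 mg/L as Cl₂.
Cl₂ equivalent: 3.112 mg/L × 761,000 L = 2369 g.
Product at 88.4% available Cl: 2369 / 0.884 = 2679 g.

2.68 kg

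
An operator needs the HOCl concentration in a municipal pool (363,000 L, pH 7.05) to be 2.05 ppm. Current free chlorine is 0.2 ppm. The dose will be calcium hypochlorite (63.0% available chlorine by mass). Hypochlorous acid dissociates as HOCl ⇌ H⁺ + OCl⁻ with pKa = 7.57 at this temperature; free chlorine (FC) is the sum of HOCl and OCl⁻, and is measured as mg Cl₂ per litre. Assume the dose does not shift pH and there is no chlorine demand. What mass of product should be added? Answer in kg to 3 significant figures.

[OCl⁻]/[HOCl] = 10^(pH − pKa) = 10^(7.05 − 7.57) = 0.302; fraction as HOCl = 1/(1 + 0.302) = 0.7681.
Free chlorine required for 2.05 ppm HOCl: 2.05 / 0.7681 = 2.669 ppm.
FC to add: 2.669 − 0.2 = 2.469 mg/L as Cl₂.
Cl₂ equivalent: 2.469 mg/L × 363,000 L = 896.3 g.
Product at 63.0% available Cl: 896.3 / 0.63 = 1423 g.

1.42 kg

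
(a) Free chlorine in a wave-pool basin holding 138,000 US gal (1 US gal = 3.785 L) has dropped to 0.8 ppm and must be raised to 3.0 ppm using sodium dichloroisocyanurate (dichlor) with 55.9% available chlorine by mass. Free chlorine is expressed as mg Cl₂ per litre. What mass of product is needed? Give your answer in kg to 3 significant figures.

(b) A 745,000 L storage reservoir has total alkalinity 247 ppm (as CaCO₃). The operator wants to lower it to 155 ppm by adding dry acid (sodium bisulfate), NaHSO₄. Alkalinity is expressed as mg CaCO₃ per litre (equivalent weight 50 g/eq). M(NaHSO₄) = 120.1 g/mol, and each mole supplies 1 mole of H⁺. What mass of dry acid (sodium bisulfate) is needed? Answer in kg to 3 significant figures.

(a) Volume: 138,000 US gal × 3.785 L/gal = 522,330 L.
(a) Chlorine deficit: 3.0 − 0.8 = 2.2 ppm = 2.2 mg/L as Cl₂.
(a) Cl₂ equivalent needed: 2.2 mg/L × 522,330 L = 1,149,000 mg = 1149 g.
(a) Product at 55.9% available chlorine: 1149 / 0.559 = 2056 g.

(b) Alkalinity to neutralize: (247 − 155) = 92 mg/L as CaCO₃ × 745,000 L = 68,540 g as CaCO₃.
(b) Equivalents of H⁺ required: 68,540 ÷ 50 g/eq = 1371 eq = 1371 mol NaHSO₄.
(b) Mass of NaHSO₄: 1371 × 120.1 = 164,600 g.

(a) 2.06 kg; (b) 165 kg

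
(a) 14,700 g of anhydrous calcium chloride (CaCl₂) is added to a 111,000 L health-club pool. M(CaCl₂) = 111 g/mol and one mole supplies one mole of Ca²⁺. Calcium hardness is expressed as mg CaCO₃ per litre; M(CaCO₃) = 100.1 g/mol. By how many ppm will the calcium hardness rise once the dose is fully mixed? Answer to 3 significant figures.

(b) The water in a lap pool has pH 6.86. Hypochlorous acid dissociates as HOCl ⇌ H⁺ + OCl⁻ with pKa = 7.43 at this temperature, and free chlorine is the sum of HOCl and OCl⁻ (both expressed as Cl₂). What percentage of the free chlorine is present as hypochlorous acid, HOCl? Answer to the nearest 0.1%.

(a) 119 ppm; (b) 78.8%

(a) Moles of Ca²⁺: 14,700 g ÷ 111 g/mol = 132.4 mol.
(a) As CaCO₃: 132.4 mol × 100.1 g/mol = 13,260 g.
(a) Rise: 13,260 g / 111,000 L × 1000 = 119.4 mg/L.

(b) [OCl⁻]/[HOCl] = 10^(pH − pKa) = 10^(6.86 − 7.43) = 10^-0.57 = 0.2692.
(b) Fraction as HOCl = 1 / (1 + 0.2692) = 0.7879.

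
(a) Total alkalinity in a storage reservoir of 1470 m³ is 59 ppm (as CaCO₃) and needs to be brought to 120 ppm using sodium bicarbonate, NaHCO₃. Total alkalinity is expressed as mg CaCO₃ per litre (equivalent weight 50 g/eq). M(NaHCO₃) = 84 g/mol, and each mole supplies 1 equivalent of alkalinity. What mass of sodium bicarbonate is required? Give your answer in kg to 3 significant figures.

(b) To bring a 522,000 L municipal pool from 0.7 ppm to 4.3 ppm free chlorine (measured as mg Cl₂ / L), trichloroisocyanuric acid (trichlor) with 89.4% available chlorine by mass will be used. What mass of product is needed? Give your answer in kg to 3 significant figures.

(a) Volume: 1470 m³ = 1,470,000 L.
(a) Alkalinity to add: (120 − 59) = 61 mg/L as CaCO₃ × 1,470,000 L = 89,670 g as CaCO₃.
(a) Equivalents: 89,670 g ÷ 50 g/eq = 1793 eq.
(a) NaHCO₃ supplies 1 eq per mole → 1793 mol.
(a) Mass: 1793 mol × 84 g/mol = 150,600 g.

(b) Chlorine deficit: 4.3 − 0.7 = 3.6 ppm = 3.6 mg/L as Cl₂.
(b) Cl₂ equivalent needed: 3.6 mg/L × 522,000 L = 1,879,000 mg = 1879 g.
(b) Product at 89.4% available chlorine: 1879 / 0.894 = 2102 g.

(a) 151 kg; (b) 2.10 kg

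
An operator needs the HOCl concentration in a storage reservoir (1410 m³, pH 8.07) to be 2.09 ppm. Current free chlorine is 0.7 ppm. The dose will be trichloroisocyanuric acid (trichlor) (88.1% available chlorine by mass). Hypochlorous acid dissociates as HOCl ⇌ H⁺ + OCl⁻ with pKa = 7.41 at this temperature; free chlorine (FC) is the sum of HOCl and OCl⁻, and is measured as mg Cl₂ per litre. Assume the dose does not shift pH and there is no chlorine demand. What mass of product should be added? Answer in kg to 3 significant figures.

17.5 kg

Volume: 1410 m³ = 1,410,000 L.
[OCl⁻]/[HOCl] = 10^(pH − pKa) = 10^(8.07 − 7.41) = 4.571; fraction as HOCl = 1/(1 + 4.571) = 0.1795.
Free chlorine required for 2.09 ppm HOCl: 2.09 / 0.1795 = 11.64 ppm.
FC to add: 11.64 − 0.7 = 10.94 mg/L as Cl₂.
Cl₂ equivalent: 10.94 mg/L × 1,410,000 L = 15,430 g.
Product at 88.1% available Cl: 15,430 / 0.881 = 17,510 g.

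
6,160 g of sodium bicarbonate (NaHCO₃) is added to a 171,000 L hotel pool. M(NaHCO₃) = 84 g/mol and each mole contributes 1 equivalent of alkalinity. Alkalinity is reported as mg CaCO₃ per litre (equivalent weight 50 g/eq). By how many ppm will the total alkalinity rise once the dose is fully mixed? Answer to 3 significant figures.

Moles of NaHCO₃: 6,160 g ÷ 84 g/mol = 73.33 mol → 73.33 eq of alkalinity.
As CaCO₃: 73.33 eq × 50 g/eq = 3667 g.
Rise: 3667 g / 171,000 L × 1000 = 21.44 mg/L.

21.4 ppm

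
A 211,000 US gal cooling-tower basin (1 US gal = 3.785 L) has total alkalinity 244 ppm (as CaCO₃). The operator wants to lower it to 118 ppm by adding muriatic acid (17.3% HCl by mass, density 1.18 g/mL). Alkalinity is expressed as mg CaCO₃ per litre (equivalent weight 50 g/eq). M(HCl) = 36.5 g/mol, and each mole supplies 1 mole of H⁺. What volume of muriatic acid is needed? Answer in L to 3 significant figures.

Volume: 211,000 US gal × 3.785 L/gal = 798,635 L.
Alkalinity to neutralize: (244 − 118) = 126 mg/L as CaCO₃ × 798,635 L = 100,600 g as CaCO₃.
Equivalents of H⁺ required: 100,600 ÷ 50 g/eq = 2013 eq = 2013 mol HCl.
Mass of HCl: 2013 × 36.5 = 73,460 g.
Mass of 17.3% solution: 73,460 / 0.173 = 424,600 g.
Volume: 424,600 g ÷ 1.18 g/mL = 359,800 mL.

360 L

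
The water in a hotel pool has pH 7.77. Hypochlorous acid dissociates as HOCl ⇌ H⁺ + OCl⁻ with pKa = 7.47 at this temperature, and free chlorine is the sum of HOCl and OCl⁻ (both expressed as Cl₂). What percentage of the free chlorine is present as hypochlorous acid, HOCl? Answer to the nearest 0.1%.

[OCl⁻]/[HOCl] = 10^(pH − pKa) = 10^(7.77 − 7.47) = 10^0.30 = 1.995.
Fraction as HOCl = 1 / (1 + 1.995) = 0.3339.

33.4%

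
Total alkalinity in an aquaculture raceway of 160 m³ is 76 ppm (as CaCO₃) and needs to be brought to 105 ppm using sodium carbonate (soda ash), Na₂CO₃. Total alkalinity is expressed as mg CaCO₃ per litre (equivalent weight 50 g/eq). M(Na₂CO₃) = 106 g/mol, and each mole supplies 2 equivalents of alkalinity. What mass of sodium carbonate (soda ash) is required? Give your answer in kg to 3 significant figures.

4.92 kg

Volume: 160 m³ = 160,000 L.
Alkalinity to add: (105 − 76) = 29 mg/L as CaCO₃ × 160,000 L = 4640 g as CaCO₃.
Equivalents: 4640 g ÷ 50 g/eq = 92.8 eq.
Each mole of Na₂CO₃ supplies 2 eq, so 92.8 / 2 = 46.4 mol.
Mass: 46.4 mol × 106 g/mol = 4918 g.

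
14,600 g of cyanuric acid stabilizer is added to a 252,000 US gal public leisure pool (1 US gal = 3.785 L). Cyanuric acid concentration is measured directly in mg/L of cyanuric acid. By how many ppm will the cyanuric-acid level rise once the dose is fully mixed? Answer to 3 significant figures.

15.3 ppm

Volume: 252,000 US gal × 3.785 L/gal = 953,820 L.
Rise: 14,600 g / 953,820 L × 1000 = 15.31 mg/L.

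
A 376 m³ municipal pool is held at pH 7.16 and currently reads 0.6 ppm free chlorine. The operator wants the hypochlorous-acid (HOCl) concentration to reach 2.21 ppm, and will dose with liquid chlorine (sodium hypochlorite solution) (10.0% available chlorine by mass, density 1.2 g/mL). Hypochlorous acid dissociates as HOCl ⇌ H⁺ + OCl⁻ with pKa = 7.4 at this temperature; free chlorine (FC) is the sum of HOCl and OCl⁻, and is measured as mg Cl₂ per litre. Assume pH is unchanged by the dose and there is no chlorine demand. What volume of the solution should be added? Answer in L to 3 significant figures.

9.03 L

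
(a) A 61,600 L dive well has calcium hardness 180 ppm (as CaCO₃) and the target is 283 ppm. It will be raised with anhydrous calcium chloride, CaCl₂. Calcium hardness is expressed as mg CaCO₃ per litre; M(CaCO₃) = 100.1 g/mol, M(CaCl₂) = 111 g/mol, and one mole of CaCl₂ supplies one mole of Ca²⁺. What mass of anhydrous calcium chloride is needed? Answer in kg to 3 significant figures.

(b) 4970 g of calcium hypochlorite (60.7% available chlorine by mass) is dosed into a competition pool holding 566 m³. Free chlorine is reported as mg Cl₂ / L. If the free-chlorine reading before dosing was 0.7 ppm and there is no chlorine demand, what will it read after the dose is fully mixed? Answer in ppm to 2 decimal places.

(a) 7.04 kg; (b) 6.03 ppm

(a) Hardness to add: (283 − 180) = 103 mg/L as CaCO₃ × 61,600 L = 6345 g as CaCO₃.
(a) Moles of Ca²⁺ (1 mol Ca²⁺ ≡ 1 mol CaCO₃): 6345 / 100.1 g/mol = 63.38 mol.
(a) Mass of CaCl₂: 63.38 × 111 = 7036 g.

(b) Volume: 566 m³ = 566,000 L.
(b) Available chlorine delivered: 4970 g × 0.607 = 3017 g as Cl₂.
(b) Concentration rise: 3017 g / 566,000 L = 5.33 mg/L = 5.33 ppm.
(b) Final FC: 0.7 + 5.33 = 6.03 ppm.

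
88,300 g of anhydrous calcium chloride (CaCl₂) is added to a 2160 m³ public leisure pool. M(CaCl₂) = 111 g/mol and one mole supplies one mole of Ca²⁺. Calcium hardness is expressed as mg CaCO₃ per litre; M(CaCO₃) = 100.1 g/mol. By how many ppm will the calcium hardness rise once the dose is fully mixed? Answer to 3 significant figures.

Volume: 2160 m³ = 2,160,000 L.
Moles of Ca²⁺: 88,300 g ÷ 111 g/mol = 795.5 mol.
As CaCO₃: 795.5 mol × 100.1 g/mol = 79,630 g.
Rise: 79,630 g / 2,160,000 L × 1000 = 36.87 mg/L.

36.9 ppm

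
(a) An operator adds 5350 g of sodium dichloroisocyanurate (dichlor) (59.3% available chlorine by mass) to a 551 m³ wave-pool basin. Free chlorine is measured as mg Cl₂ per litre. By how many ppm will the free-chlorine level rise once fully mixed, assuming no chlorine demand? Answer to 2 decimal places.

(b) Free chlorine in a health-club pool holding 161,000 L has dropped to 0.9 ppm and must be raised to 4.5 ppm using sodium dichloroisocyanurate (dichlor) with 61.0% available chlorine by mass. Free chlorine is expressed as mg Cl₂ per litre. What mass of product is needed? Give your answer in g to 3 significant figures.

(a) 5.76 ppm; (b) 950 g

(a) Volume: 551 m³ = 551,000 L.
(a) Available chlorine delivered: 5350 g × 0.593 = 3173 g as Cl₂.
(a) Concentration rise: 3173 g / 551,000 L = 5.758 mg/L = 5.76 ppm.

(b) Chlorine deficit: 4.5 − 0.9 = 3.6 ppm = 3.6 mg/L as Cl₂.
(b) Cl₂ equivalent needed: 3.6 mg/L × 161,000 L = 579,600 mg = 579.6 g.
(b) Product at 61.0% available chlorine: 579.6 / 0.61 = 950.2 g.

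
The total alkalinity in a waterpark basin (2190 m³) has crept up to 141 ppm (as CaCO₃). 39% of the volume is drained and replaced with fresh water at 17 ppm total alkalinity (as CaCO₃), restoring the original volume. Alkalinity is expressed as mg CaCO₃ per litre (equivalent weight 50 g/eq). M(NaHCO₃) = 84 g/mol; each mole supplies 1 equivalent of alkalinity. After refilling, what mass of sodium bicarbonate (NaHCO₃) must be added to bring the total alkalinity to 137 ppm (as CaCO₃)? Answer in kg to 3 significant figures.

163 kg

Volume: 2190 m³ = 2,190,000 L.
After draining 39% and refilling: 141 × 0.61 + 17 × 0.39 = 92.64 ppm.
Deficit to target: 137 − 92.64 = 44.36 mg/L.
As CaCO₃: 44.36 mg/L × 2,190,000 L = 97,150 g; ÷ 50 g/eq ÷ 1 = 1943 mol NaHCO₃.
Mass: 1943 × 84 = 163,200 g.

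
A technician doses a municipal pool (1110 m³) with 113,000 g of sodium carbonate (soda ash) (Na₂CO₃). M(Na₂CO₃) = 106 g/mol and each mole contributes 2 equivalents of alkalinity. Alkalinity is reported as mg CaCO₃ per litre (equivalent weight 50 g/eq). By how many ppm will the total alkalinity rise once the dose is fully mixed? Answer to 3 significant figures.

96.0 ppm

Volume: 1110 m³ = 1,110,000 L.
Moles of Na₂CO₃: 113,000 g ÷ 106 g/mol = 1066 mol → 2132 eq of alkalinity.
As CaCO₃: 2132 eq × 50 g/eq = 106,600 g.
Rise: 106,600 g / 1,110,000 L × 1000 = 96.04 mg/L.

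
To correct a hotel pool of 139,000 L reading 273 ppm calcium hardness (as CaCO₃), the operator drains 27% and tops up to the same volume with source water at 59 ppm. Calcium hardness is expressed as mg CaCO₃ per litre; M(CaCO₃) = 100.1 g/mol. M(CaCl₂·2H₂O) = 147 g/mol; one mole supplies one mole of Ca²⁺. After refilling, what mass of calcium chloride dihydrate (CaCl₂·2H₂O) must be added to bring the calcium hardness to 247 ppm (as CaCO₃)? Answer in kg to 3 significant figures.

6.49 kg

After draining 27% and refilling: 273 × 0.73 + 59 × 0.27 = 215.22 ppm.
Deficit to target: 247 − 215.22 = 31.78 mg/L.
As CaCO₃: 31.78 mg/L × 139,000 L = 4417 g; ÷ 100.1 = 44.13 mol Ca²⁺.
Mass: 44.13 × 147 = 6487 g.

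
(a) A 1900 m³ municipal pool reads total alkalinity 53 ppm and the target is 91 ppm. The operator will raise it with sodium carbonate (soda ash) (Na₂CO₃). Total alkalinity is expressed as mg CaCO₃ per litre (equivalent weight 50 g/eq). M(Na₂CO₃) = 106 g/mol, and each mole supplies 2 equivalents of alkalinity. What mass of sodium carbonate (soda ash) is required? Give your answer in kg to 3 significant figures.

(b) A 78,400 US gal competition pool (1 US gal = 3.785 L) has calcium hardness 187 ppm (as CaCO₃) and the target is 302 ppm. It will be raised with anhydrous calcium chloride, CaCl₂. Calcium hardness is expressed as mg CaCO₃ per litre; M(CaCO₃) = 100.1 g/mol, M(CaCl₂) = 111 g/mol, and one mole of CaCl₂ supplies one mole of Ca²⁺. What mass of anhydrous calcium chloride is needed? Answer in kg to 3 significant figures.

(a) Volume: 1900 m³ = 1,900,000 L.
(a) Alkalinity to add: (91 − 53) = 38 mg/L as CaCO₃ × 1,900,000 L = 72,200 g as CaCO₃.
(a) Equivalents: 72,200 g ÷ 50 g/eq = 1444 eq.
(a) Each mole of Na₂CO₃ supplies 2 eq, so 1444 / 2 = 722 mol.
(a) Mass: 722 mol × 106 g/mol = 76,530 g.

(b) Volume: 78,400 US gal × 3.785 L/gal = 296,744 L.
(b) Hardness to add: (302 − 187) = 115 mg/L as CaCO₃ × 296,744 L = 34,130 g as CaCO₃.
(b) Moles of Ca²⁺ (1 mol Ca²⁺ ≡ 1 mol CaCO₃): 34,130 / 100.1 g/mol = 340.9 mol.
(b) Mass of CaCl₂: 340.9 × 111 = 37,840 g.

(a) 76.5 kg; (b) 37.8 kg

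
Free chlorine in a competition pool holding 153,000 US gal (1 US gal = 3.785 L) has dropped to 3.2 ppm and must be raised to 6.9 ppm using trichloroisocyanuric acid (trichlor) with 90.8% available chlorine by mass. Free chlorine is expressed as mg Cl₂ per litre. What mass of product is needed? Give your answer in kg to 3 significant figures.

2.36 kg

Volume: 153,000 US gal × 3.785 L/gal = 579,105 L.
Chlorine deficit: 6.9 − 3.2 = 3.7 ppm = 3.7 mg/L as Cl₂.
Cl₂ equivalent needed: 3.7 mg/L × 579,105 L = 2,143,000 mg = 2143 g.
Product at 90.8% available chlorine: 2143 / 0.908 = 2360 g.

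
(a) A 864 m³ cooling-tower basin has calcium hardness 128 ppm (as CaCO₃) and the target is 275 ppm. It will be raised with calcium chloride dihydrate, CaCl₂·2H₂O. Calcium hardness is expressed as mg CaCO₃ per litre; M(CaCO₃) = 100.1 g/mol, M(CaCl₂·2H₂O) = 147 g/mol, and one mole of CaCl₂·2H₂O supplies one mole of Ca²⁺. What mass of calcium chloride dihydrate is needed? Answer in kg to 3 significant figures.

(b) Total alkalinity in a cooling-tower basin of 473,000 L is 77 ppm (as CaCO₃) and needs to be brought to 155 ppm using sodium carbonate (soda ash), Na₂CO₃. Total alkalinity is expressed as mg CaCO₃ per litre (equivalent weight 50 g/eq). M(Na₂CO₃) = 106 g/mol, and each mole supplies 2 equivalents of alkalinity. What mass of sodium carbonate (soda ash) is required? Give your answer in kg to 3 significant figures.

(a) 187 kg; (b) 39.1 kg

(a) Volume: 864 m³ = 864,000 L.
(a) Hardness to add: (275 − 128) = 147 mg/L as CaCO₃ × 864,000 L = 127,000 g as CaCO₃.
(a) Moles of Ca²⁺ (1 mol Ca²⁺ ≡ 1 mol CaCO₃): 127,000 / 100.1 g/mol = 1269 mol.
(a) Mass of CaCl₂·2H₂O: 1269 × 147 = 186,500 g.

(b) Alkalinity to add: (155 − 77) = 78 mg/L as CaCO₃ × 473,000 L = 36,890 g as CaCO₃.
(b) Equivalents: 36,890 g ÷ 50 g/eq = 737.9 eq.
(b) Each mole of Na₂CO₃ supplies 2 eq, so 737.9 / 2 = 368.9 mol.
(b) Mass: 368.9 mol × 106 g/mol = 39,110 g.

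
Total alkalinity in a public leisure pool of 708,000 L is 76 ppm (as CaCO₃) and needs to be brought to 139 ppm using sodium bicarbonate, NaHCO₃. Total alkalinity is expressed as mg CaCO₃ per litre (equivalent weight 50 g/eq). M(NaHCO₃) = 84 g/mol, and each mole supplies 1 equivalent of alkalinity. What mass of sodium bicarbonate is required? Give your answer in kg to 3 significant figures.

74.9 kg

Alkalinity to add: (139 − 76) = 63 mg/L as CaCO₃ × 708,000 L = 44,600 g as CaCO₃.
Equivalents: 44,600 g ÷ 50 g/eq = 892.1 eq.
NaHCO₃ supplies 1 eq per mole → 892.1 mol.
Mass: 892.1 mol × 84 g/mol = 74,930 g.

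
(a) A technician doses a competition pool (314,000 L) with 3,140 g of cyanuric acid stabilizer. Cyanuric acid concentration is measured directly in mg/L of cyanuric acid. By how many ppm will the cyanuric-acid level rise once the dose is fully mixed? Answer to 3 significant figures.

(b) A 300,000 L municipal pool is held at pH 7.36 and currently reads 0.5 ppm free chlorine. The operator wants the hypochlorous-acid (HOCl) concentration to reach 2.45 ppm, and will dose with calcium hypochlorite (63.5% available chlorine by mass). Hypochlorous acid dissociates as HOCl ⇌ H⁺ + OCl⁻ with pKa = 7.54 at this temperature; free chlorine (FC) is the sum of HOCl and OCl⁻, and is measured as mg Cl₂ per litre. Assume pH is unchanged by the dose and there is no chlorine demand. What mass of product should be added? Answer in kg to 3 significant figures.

(a) Rise: 3,140 g / 314,000 L × 1000 = 10 mg/L.

(b) [OCl⁻]/[HOCl] = 10^(pH − pKa) = 10^(7.36 − 7.54) = 0.6607; fraction as HOCl = 1/(1 + 0.6607) = 0.6022.
(b) Free chlorine required for 2.45 ppm HOCl: 2.45 / 0.6022 = 4.069 ppm.
(b) FC to add: 4.069 − 0.5 = 3.569 mg/L as Cl₂.
(b) Cl₂ equivalent: 3.569 mg/L × 300,000 L = 1071 g.
(b) Product at 63.5% available Cl: 1071 / 0.635 = 1686 g.

(a) 10.0 ppm; (b) 1.69 kg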